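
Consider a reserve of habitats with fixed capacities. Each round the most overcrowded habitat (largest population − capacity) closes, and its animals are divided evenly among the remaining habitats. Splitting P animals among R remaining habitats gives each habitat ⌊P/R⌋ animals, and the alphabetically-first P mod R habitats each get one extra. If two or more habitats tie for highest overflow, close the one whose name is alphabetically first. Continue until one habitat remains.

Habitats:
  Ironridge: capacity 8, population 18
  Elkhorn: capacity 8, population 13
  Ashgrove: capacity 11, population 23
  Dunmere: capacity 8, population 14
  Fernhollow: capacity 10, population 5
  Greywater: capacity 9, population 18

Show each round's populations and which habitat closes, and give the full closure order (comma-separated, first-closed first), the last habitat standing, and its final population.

Round 1: Ashgrove=23 Dunmere=14 Elkhorn=13 Fernhollow=5 Greywater=18 Ironridge=18 → close Ashgrove (overflow 12)
  23÷5 = 4 each, +1 to first 3
Round 2: Dunmere=19 Elkhorn=18 Fernhollow=10 Greywater=22 Ironridge=22 → close Ironridge (overflow 14)
  22÷4 = 5 each, +1 to first 2
Round 3: Dunmere=25 Elkhorn=24 Fernhollow=15 Greywater=27 → close Greywater (overflow 18)
  27÷3 = 9 each, +1 to first 0
Round 4: Dunmere=34 Elkhorn=33 Fernhollow=24 → close Dunmere (overflow 26)
  34÷2 = 17 each, +1 to first 0
Round 5: Elkhorn=50 Fernhollow=41 → close Elkhorn (overflow 42)
  50÷1 = 50 each, +1 to first 0

Closure order: Ashgrove, Ironridge, Greywater, Dunmere, Elkhorn
Last habitat: Fernhollow with 91 animals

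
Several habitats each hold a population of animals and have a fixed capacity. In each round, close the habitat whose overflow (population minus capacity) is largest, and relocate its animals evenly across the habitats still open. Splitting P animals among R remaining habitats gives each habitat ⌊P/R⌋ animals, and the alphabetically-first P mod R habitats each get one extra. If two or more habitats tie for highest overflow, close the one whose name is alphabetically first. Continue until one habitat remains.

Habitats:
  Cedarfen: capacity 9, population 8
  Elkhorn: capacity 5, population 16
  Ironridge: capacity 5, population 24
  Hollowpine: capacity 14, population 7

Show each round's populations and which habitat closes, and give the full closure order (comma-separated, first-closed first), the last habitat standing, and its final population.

Round 1: Cedarfen=8 Elkhorn=16 Hollowpine=7 Ironridge=24 → close Ironridge (overflow 19)
  24÷3 = 8 each, +1 to first 0
Round 2: Cedarfen=16 Elkhorn=24 Hollowpine=15 → close Elkhorn (overflow 19)
  24÷2 = 12 each, +1 to first 0
Round 3: Cedarfen=28 Hollowpine=27 → close Cedarfen (overflow 19)
  28÷1 = 28 each, +1 to first 0

Closure order: Ironridge, Elkhorn, Cedarfen
Last habitat: Hollowpine with 55 animals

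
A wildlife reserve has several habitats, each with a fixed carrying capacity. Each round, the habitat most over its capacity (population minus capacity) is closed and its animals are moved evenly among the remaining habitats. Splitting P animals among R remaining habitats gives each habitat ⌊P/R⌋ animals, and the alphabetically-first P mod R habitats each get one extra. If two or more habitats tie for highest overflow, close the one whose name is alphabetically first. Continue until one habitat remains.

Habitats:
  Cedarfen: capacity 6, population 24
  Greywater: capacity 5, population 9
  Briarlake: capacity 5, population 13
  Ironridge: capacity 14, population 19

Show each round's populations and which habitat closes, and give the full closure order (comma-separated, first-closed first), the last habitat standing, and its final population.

Round 1: Briarlake=13 Cedarfen=24 Greywater=9 Ironridge=19 → close Cedarfen (overflow 18)
  24÷3 = 8 each, +1 to first 0
Round 2: Briarlake=21 Greywater=17 Ironridge=27 → close Briarlake (overflow 16)
  21÷2 = 10 each, +1 to first 1
Round 3: Greywater=28 Ironridge=37 → close Greywater (overflow 23)
  28÷1 = 28 each, +1 to first 0

Closure order: Cedarfen, Briarlake, Greywater
Last habitat: Ironridge with 65 animals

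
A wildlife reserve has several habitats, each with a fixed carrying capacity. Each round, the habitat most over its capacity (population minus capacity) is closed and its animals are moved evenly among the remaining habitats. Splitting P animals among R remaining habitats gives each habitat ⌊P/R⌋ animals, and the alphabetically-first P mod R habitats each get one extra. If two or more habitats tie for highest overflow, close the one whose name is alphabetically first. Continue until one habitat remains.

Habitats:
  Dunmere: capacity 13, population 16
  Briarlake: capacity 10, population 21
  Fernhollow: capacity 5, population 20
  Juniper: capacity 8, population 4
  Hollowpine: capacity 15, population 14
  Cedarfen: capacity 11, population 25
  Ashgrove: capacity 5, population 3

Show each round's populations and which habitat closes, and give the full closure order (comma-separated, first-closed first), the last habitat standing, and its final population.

Round 1: Ashgrove=3 Briarlake=21 Cedarfen=25 Dunmere=16 Fernhollow=20 Hollowpine=14 Juniper=4 → close Fernhollow (overflow 15)
  20÷6 = 3 each, +1 to first 2
Round 2: Ashgrove=7 Briarlake=25 Cedarfen=28 Dunmere=19 Hollowpine=17 Juniper=7 → close Cedarfen (overflow 17)
  28÷5 = 5 each, +1 to first 3
Round 3: Ashgrove=13 Briarlake=31 Dunmere=25 Hollowpine=22 Juniper=12 → close Briarlake (overflow 21)
  31÷4 = 7 each, +1 to first 3
Round 4: Ashgrove=21 Dunmere=33 Hollowpine=30 Juniper=19 → close Dunmere (overflow 20)
  33÷3 = 11 each, +1 to first 0
Round 5: Ashgrove=32 Hollowpine=41 Juniper=30 → close Ashgrove (overflow 27)
  32÷2 = 16 each, +1 to first 0
Round 6: Hollowpine=57 Juniper=46 → close Hollowpine (overflow 42)
  57÷1 = 57 each, +1 to first 0

Closure order: Fernhollow, Cedarfen, Briarlake, Dunmere, Ashgrove, Hollowpine
Last habitat: Juniper with 103 animals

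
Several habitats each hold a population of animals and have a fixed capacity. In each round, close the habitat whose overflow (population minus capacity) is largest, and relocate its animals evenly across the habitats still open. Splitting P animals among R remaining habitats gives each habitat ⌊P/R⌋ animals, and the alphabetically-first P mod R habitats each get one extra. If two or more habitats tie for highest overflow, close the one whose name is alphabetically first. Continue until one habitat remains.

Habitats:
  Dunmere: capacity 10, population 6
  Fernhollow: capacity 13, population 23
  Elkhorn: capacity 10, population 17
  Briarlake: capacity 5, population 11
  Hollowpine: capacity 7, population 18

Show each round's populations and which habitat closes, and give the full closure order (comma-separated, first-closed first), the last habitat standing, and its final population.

Round 1: Briarlake=11 Dunmere=6 Elkhorn=17 Fernhollow=23 Hollowpine=18 → close Hollowpine (overflow 11)
  18÷4 = 4 each, +1 to first 2
Round 2: Briarlake=16 Dunmere=11 Elkhorn=21 Fernhollow=27 → close Fernhollow (overflow 14)
  27÷3 = 9 each, +1 to first 0
Round 3: Briarlake=25 Dunmere=20 Elkhorn=30 → close Briarlake (overflow 20)
  25÷2 = 12 each, +1 to first 1
Round 4: Dunmere=33 Elkhorn=42 → close Elkhorn (overflow 32)
  42÷1 = 42 each, +1 to first 0

Closure order: Hollowpine, Fernhollow, Briarlake, Elkhorn
Last habitat: Dunmere with 75 animals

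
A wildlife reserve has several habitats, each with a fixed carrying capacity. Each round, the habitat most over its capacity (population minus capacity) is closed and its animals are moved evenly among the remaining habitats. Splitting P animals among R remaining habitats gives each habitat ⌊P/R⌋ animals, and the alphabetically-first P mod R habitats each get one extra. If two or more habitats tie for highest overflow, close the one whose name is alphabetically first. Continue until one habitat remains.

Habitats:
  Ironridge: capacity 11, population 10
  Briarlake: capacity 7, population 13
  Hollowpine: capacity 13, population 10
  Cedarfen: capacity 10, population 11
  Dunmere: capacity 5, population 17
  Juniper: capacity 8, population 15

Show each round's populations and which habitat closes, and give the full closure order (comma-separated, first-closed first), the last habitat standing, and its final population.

Closure order: Dunmere, Briarlake, Juniper, Cedarfen, Ironridge
Last habitat: Hollowpine with 76 animals

Round 1: Briarlake=13 Cedarfen=11 Dunmere=17 Hollowpine=10 Ironridge=10 Juniper=15 → close Dunmere (overflow 12)
  17÷5 = 3 each, +1 to first 2
Round 2: Briarlake=17 Cedarfen=15 Hollowpine=13 Ironridge=13 Juniper=18 → close Briarlake (overflow 10)
  17÷4 = 4 each, +1 to first 1
Round 3: Cedarfen=20 Hollowpine=17 Ironridge=17 Juniper=22 → close Juniper (overflow 14)
  22÷3 = 7 each, +1 to first 1
Round 4: Cedarfen=28 Hollowpine=24 Ironridge=24 → close Cedarfen (overflow 18)
  28÷2 = 14 each, +1 to first 0
Round 5: Hollowpine=38 Ironridge=38 → close Ironridge (overflow 27)
  38÷1 = 38 each, +1 to first 0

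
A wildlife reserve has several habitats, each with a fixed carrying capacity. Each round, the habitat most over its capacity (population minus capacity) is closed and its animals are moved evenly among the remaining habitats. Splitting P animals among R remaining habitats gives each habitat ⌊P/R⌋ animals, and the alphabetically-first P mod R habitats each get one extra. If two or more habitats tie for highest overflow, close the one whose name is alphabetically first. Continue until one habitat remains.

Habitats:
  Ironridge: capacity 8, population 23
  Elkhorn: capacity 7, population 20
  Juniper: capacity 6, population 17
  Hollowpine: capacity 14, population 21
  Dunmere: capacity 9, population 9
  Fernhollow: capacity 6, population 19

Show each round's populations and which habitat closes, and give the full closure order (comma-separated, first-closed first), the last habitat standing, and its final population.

Round 1: Dunmere=9 Elkhorn=20 Fernhollow=19 Hollowpine=21 Ironridge=23 Juniper=17 → close Ironridge (overflow 15)
  23÷5 = 4 each, +1 to first 3
Round 2: Dunmere=14 Elkhorn=25 Fernhollow=24 Hollowpine=25 Juniper=21 → close Elkhorn (overflow 18)
  25÷4 = 6 each, +1 to first 1
Round 3: Dunmere=21 Fernhollow=30 Hollowpine=31 Juniper=27 → close Fernhollow (overflow 24)
  30÷3 = 10 each, +1 to first 0
Round 4: Dunmere=31 Hollowpine=41 Juniper=37 → close Juniper (overflow 31)
  37÷2 = 18 each, +1 to first 1
Round 5: Dunmere=50 Hollowpine=59 → close Hollowpine (overflow 45)
  59÷1 = 59 each, +1 to first 0

Closure order: Ironridge, Elkhorn, Fernhollow, Juniper, Hollowpine
Last habitat: Dunmere with 109 animals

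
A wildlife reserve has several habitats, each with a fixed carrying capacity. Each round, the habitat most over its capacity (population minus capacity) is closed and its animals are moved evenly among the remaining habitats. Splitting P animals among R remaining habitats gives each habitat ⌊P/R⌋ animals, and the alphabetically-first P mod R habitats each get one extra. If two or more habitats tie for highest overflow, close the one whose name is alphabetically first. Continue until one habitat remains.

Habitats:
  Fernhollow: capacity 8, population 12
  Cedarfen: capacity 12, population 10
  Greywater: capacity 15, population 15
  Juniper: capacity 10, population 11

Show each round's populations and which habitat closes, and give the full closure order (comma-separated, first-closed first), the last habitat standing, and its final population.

Round 1: Cedarfen=10 Fernhollow=12 Greywater=15 Juniper=11 → close Fernhollow (overflow 4)
  12÷3 = 4 each, +1 to first 0
Round 2: Cedarfen=14 Greywater=19 Juniper=15 → close Juniper (overflow 5)
  15÷2 = 7 each, +1 to first 1
Round 3: Cedarfen=22 Greywater=26 → close Greywater (overflow 11)
  26÷1 = 26 each, +1 to first 0

Closure order: Fernhollow, Juniper, Greywater
Last habitat: Cedarfen with 48 animals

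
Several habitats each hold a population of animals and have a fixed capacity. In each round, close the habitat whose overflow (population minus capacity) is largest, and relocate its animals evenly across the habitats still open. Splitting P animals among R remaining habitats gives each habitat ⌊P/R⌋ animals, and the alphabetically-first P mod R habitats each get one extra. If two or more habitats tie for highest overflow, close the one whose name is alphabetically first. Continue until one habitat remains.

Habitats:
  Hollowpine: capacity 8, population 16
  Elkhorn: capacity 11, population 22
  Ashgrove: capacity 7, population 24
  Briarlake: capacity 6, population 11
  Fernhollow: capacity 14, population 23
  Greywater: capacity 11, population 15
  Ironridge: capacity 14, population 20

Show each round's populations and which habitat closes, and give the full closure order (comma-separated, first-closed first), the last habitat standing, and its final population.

Closure order: Ashgrove, Elkhorn, Fernhollow, Hollowpine, Briarlake, Ironridge
Last habitat: Greywater with 131 animals

Round 1: Ashgrove=24 Briarlake=11 Elkhorn=22 Fernhollow=23 Greywater=15 Hollowpine=16 Ironridge=20 → close Ashgrove (overflow 17)
  24÷6 = 4 each, +1 to first 0
Round 2: Briarlake=15 Elkhorn=26 Fernhollow=27 Greywater=19 Hollowpine=20 Ironridge=24 → close Elkhorn (overflow 15)
  26÷5 = 5 each, +1 to first 1
Round 3: Briarlake=21 Fernhollow=32 Greywater=24 Hollowpine=25 Ironridge=29 → close Fernhollow (overflow 18)
  32÷4 = 8 each, +1 to first 0
Round 4: Briarlake=29 Greywater=32 Hollowpine=33 Ironridge=37 → close Hollowpine (overflow 25)
  33÷3 = 11 each, +1 to first 0
Round 5: Briarlake=40 Greywater=43 Ironridge=48 → close Briarlake (overflow 34)
  40÷2 = 20 each, +1 to first 0
Round 6: Greywater=63 Ironridge=68 → close Ironridge (overflow 54)
  68÷1 = 68 each, +1 to first 0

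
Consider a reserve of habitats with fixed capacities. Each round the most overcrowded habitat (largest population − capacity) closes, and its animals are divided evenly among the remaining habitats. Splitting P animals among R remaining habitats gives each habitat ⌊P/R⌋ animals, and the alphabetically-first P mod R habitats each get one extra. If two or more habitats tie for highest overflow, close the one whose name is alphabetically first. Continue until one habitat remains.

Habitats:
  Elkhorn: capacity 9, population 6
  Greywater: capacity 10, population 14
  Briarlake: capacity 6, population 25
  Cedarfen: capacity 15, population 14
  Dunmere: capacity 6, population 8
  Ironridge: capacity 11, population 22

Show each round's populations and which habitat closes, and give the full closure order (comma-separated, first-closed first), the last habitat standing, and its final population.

Closure order: Briarlake, Ironridge, Greywater, Dunmere, Cedarfen
Last habitat: Elkhorn with 89 animals

Round 1: Briarlake=25 Cedarfen=14 Dunmere=8 Elkhorn=6 Greywater=14 Ironridge=22 → close Briarlake (overflow 19)
  25÷5 = 5 each, +1 to first 0
Round 2: Cedarfen=19 Dunmere=13 Elkhorn=11 Greywater=19 Ironridge=27 → close Ironridge (overflow 16)
  27÷4 = 6 each, +1 to first 3
Round 3: Cedarfen=26 Dunmere=20 Elkhorn=18 Greywater=25 → close Greywater (overflow 15)
  25÷3 = 8 each, +1 to first 1
Round 4: Cedarfen=35 Dunmere=28 Elkhorn=26 → close Dunmere (overflow 22)
  28÷2 = 14 each, +1 to first 0
Round 5: Cedarfen=49 Elkhorn=40 → close Cedarfen (overflow 34)
  49÷1 = 49 each, +1 to first 0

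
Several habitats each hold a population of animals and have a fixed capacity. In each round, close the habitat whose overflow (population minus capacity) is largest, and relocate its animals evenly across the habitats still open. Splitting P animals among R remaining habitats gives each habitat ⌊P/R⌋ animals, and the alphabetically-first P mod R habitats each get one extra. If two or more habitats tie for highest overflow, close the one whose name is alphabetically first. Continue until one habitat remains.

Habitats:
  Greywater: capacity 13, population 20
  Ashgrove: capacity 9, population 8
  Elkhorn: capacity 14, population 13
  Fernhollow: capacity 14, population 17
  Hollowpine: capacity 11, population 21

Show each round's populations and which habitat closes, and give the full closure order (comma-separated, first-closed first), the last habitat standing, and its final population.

Round 1: Ashgrove=8 Elkhorn=13 Fernhollow=17 Greywater=20 Hollowpine=21 → close Hollowpine (overflow 10)
  21÷4 = 5 each, +1 to first 1
Round 2: Ashgrove=14 Elkhorn=18 Fernhollow=22 Greywater=25 → close Greywater (overflow 12)
  25÷3 = 8 each, +1 to first 1
Round 3: Ashgrove=23 Elkhorn=26 Fernhollow=30 → close Fernhollow (overflow 16)
  30÷2 = 15 each, +1 to first 0
Round 4: Ashgrove=38 Elkhorn=41 → close Ashgrove (overflow 29)
  38÷1 = 38 each, +1 to first 0

Closure order: Hollowpine, Greywater, Fernhollow, Ashgrove
Last habitat: Elkhorn with 79 animals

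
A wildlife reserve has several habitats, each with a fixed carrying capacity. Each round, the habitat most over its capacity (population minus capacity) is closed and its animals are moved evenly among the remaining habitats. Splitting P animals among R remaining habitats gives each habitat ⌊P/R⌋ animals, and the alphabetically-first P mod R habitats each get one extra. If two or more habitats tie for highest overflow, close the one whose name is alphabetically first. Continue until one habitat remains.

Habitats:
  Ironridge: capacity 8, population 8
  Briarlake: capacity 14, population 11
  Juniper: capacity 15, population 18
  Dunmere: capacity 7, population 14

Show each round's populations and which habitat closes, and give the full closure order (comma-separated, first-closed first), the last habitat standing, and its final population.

Round 1: Briarlake=11 Dunmere=14 Ironridge=8 Juniper=18 → close Dunmere (overflow 7)
  14÷3 = 4 each, +1 to first 2
Round 2: Briarlake=16 Ironridge=13 Juniper=22 → close Juniper (overflow 7)
  22÷2 = 11 each, +1 to first 0
Round 3: Briarlake=27 Ironridge=24 → close Ironridge (overflow 16)
  24÷1 = 24 each, +1 to first 0

Closure order: Dunmere, Juniper, Ironridge
Last habitat: Briarlake with 51 animals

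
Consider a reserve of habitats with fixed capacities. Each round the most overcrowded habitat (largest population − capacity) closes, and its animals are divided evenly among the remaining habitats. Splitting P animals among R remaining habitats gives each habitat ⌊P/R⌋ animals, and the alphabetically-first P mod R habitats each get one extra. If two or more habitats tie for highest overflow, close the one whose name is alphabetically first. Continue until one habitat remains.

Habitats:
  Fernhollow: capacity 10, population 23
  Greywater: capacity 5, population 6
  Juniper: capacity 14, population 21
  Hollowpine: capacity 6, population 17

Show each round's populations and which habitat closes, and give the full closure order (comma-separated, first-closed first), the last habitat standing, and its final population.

Round 1: Fernhollow=23 Greywater=6 Hollowpine=17 Juniper=21 → close Fernhollow (overflow 13)
  23÷3 = 7 each, +1 to first 2
Round 2: Greywater=14 Hollowpine=25 Juniper=28 → close Hollowpine (overflow 19)
  25÷2 = 12 each, +1 to first 1
Round 3: Greywater=27 Juniper=40 → close Juniper (overflow 26)
  40÷1 = 40 each, +1 to first 0

Closure order: Fernhollow, Hollowpine, Juniper
Last habitat: Greywater with 67 animals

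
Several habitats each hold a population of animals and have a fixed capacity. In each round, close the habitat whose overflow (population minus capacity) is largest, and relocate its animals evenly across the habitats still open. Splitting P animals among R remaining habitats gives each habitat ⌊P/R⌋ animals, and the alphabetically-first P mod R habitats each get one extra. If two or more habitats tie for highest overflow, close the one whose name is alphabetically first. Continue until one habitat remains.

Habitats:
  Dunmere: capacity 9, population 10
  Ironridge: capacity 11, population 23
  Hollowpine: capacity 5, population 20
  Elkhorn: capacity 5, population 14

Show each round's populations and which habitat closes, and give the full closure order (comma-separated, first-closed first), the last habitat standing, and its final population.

Closure order: Hollowpine, Ironridge, Elkhorn
Last habitat: Dunmere with 67 animals

Round 1: Dunmere=10 Elkhorn=14 Hollowpine=20 Ironridge=23 → close Hollowpine (overflow 15)
  20÷3 = 6 each, +1 to first 2
Round 2: Dunmere=17 Elkhorn=21 Ironridge=29 → close Ironridge (overflow 18)
  29÷2 = 14 each, +1 to first 1
Round 3: Dunmere=32 Elkhorn=35 → close Elkhorn (overflow 30)
  35÷1 = 35 each, +1 to first 0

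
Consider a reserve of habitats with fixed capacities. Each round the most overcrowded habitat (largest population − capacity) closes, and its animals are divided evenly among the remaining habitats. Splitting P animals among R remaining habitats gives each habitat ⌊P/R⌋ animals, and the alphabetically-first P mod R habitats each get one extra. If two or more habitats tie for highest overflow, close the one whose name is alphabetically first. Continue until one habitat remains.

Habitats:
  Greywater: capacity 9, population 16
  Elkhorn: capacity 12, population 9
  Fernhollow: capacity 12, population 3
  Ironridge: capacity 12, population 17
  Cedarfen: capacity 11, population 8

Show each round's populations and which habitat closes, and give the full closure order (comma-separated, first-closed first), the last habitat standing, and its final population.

Round 1: Cedarfen=8 Elkhorn=9 Fernhollow=3 Greywater=16 Ironridge=17 → close Greywater (overflow 7)
  16÷4 = 4 each, +1 to first 0
Round 2: Cedarfen=12 Elkhorn=13 Fernhollow=7 Ironridge=21 → close Ironridge (overflow 9)
  21÷3 = 7 each, +1 to first 0
Round 3: Cedarfen=19 Elkhorn=20 Fernhollow=14 → close Cedarfen (overflow 8)
  19÷2 = 9 each, +1 to first 1
Round 4: Elkhorn=30 Fernhollow=23 → close Elkhorn (overflow 18)
  30÷1 = 30 each, +1 to first 0

Closure order: Greywater, Ironridge, Cedarfen, Elkhorn
Last habitat: Fernhollow with 53 animals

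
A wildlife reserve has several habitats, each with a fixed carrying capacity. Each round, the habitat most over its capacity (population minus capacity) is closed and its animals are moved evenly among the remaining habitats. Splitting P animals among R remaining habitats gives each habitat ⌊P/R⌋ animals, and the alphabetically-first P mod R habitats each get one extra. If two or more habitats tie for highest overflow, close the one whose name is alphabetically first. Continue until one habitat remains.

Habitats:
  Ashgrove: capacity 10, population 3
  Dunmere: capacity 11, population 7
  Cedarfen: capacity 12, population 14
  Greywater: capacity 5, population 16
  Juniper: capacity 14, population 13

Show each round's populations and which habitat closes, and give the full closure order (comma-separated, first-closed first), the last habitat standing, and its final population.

Round 1: Ashgrove=3 Cedarfen=14 Dunmere=7 Greywater=16 Juniper=13 → close Greywater (overflow 11)
  16÷4 = 4 each, +1 to first 0
Round 2: Ashgrove=7 Cedarfen=18 Dunmere=11 Juniper=17 → close Cedarfen (overflow 6)
  18÷3 = 6 each, +1 to first 0
Round 3: Ashgrove=13 Dunmere=17 Juniper=23 → close Juniper (overflow 9)
  23÷2 = 11 each, +1 to first 1
Round 4: Ashgrove=25 Dunmere=28 → close Dunmere (overflow 17)
  28÷1 = 28 each, +1 to first 0

Closure order: Greywater, Cedarfen, Juniper, Dunmere
Last habitat: Ashgrove with 53 animals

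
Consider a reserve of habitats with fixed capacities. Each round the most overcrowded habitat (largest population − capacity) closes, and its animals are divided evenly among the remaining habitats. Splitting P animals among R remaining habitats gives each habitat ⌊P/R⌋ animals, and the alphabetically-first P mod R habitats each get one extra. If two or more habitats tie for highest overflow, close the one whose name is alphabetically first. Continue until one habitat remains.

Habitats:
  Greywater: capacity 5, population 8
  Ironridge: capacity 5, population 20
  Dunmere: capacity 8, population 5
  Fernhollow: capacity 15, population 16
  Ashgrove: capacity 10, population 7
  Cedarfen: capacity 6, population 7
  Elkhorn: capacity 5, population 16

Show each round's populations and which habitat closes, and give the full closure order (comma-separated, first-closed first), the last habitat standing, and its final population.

Closure order: Ironridge, Elkhorn, Cedarfen, Fernhollow, Greywater, Ashgrove
Last habitat: Dunmere with 79 animals

Round 1: Ashgrove=7 Cedarfen=7 Dunmere=5 Elkhorn=16 Fernhollow=16 Greywater=8 Ironridge=20 → close Ironridge (overflow 15)
  20÷6 = 3 each, +1 to first 2
Round 2: Ashgrove=11 Cedarfen=11 Dunmere=8 Elkhorn=19 Fernhollow=19 Greywater=11 → close Elkhorn (overflow 14)
  19÷5 = 3 each, +1 to first 4
Round 3: Ashgrove=15 Cedarfen=15 Dunmere=12 Fernhollow=23 Greywater=14 → close Cedarfen (overflow 9)
  15÷4 = 3 each, +1 to first 3
Round 4: Ashgrove=19 Dunmere=16 Fernhollow=27 Greywater=17 → close Fernhollow (overflow 12)
  27÷3 = 9 each, +1 to first 0
Round 5: Ashgrove=28 Dunmere=25 Greywater=26 → close Greywater (overflow 21)
  26÷2 = 13 each, +1 to first 0
Round 6: Ashgrove=41 Dunmere=38 → close Ashgrove (overflow 31)
  41÷1 = 41 each, +1 to first 0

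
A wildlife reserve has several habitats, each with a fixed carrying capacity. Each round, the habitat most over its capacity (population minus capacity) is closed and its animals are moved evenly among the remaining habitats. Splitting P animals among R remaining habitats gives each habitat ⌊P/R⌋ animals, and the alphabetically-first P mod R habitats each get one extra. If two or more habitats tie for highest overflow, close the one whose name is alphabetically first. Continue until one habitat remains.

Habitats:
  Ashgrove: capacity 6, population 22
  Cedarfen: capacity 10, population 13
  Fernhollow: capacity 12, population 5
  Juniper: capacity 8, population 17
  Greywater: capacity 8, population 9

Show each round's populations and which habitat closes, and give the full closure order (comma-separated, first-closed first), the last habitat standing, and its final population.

Closure order: Ashgrove, Juniper, Cedarfen, Greywater
Last habitat: Fernhollow with 66 animals

Round 1: Ashgrove=22 Cedarfen=13 Fernhollow=5 Greywater=9 Juniper=17 → close Ashgrove (overflow 16)
  22÷4 = 5 each, +1 to first 2
Round 2: Cedarfen=19 Fernhollow=11 Greywater=14 Juniper=22 → close Juniper (overflow 14)
  22÷3 = 7 each, +1 to first 1
Round 3: Cedarfen=27 Fernhollow=18 Greywater=21 → close Cedarfen (overflow 17)
  27÷2 = 13 each, +1 to first 1
Round 4: Fernhollow=32 Greywater=34 → close Greywater (overflow 26)
  34÷1 = 34 each, +1 to first 0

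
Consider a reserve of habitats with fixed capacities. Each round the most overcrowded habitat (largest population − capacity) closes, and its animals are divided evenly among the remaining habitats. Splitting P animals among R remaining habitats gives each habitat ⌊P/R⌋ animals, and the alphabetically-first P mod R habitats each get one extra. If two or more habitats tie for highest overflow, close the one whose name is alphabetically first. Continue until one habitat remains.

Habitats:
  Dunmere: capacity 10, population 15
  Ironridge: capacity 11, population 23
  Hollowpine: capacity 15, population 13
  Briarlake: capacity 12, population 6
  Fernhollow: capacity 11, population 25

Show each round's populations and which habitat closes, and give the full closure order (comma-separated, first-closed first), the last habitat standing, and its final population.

Round 1: Briarlake=6 Dunmere=15 Fernhollow=25 Hollowpine=13 Ironridge=23 → close Fernhollow (overflow 14)
  25÷4 = 6 each, +1 to first 1
Round 2: Briarlake=13 Dunmere=21 Hollowpine=19 Ironridge=29 → close Ironridge (overflow 18)
  29÷3 = 9 each, +1 to first 2
Round 3: Briarlake=23 Dunmere=31 Hollowpine=28 → close Dunmere (overflow 21)
  31÷2 = 15 each, +1 to first 1
Round 4: Briarlake=39 Hollowpine=43 → close Hollowpine (overflow 28)
  43÷1 = 43 each, +1 to first 0

Closure order: Fernhollow, Ironridge, Dunmere, Hollowpine
Last habitat: Briarlake with 82 animals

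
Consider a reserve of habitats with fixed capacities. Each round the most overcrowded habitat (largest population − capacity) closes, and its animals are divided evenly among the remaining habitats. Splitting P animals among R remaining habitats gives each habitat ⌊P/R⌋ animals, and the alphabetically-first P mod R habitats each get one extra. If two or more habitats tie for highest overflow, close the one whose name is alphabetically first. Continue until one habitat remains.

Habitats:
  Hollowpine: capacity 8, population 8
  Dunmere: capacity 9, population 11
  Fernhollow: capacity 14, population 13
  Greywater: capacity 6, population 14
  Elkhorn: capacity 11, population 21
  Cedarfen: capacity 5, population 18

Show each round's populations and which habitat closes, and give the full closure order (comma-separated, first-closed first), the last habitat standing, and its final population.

Round 1: Cedarfen=18 Dunmere=11 Elkhorn=21 Fernhollow=13 Greywater=14 Hollowpine=8 → close Cedarfen (overflow 13)
  18÷5 = 3 each, +1 to first 3
Round 2: Dunmere=15 Elkhorn=25 Fernhollow=17 Greywater=17 Hollowpine=11 → close Elkhorn (overflow 14)
  25÷4 = 6 each, +1 to first 1
Round 3: Dunmere=22 Fernhollow=23 Greywater=23 Hollowpine=17 → close Greywater (overflow 17)
  23÷3 = 7 each, +1 to first 2
Round 4: Dunmere=30 Fernhollow=31 Hollowpine=24 → close Dunmere (overflow 21)
  30÷2 = 15 each, +1 to first 0
Round 5: Fernhollow=46 Hollowpine=39 → close Fernhollow (overflow 32)
  46÷1 = 46 each, +1 to first 0

Closure order: Cedarfen, Elkhorn, Greywater, Dunmere, Fernhollow
Last habitat: Hollowpine with 85 animals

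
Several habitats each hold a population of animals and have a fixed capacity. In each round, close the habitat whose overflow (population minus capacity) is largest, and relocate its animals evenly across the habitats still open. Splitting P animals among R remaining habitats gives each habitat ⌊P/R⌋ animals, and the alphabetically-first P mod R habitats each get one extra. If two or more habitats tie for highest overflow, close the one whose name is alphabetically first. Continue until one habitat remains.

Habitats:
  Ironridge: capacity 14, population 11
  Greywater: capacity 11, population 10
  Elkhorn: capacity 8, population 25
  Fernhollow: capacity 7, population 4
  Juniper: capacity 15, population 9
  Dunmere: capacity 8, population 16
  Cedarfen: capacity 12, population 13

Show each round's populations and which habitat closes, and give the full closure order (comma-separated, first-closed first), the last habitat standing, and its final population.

Closure order: Elkhorn, Dunmere, Cedarfen, Greywater, Fernhollow, Ironridge
Last habitat: Juniper with 88 animals

Round 1: Cedarfen=13 Dunmere=16 Elkhorn=25 Fernhollow=4 Greywater=10 Ironridge=11 Juniper=9 → close Elkhorn (overflow 17)
  25÷6 = 4 each, +1 to first 1
Round 2: Cedarfen=18 Dunmere=20 Fernhollow=8 Greywater=14 Ironridge=15 Juniper=13 → close Dunmere (overflow 12)
  20÷5 = 4 each, +1 to first 0
Round 3: Cedarfen=22 Fernhollow=12 Greywater=18 Ironridge=19 Juniper=17 → close Cedarfen (overflow 10)
  22÷4 = 5 each, +1 to first 2
Round 4: Fernhollow=18 Greywater=24 Ironridge=24 Juniper=22 → close Greywater (overflow 13)
  24÷3 = 8 each, +1 to first 0
Round 5: Fernhollow=26 Ironridge=32 Juniper=30 → close Fernhollow (overflow 19)
  26÷2 = 13 each, +1 to first 0
Round 6: Ironridge=45 Juniper=43 → close Ironridge (overflow 31)
  45÷1 = 45 each, +1 to first 0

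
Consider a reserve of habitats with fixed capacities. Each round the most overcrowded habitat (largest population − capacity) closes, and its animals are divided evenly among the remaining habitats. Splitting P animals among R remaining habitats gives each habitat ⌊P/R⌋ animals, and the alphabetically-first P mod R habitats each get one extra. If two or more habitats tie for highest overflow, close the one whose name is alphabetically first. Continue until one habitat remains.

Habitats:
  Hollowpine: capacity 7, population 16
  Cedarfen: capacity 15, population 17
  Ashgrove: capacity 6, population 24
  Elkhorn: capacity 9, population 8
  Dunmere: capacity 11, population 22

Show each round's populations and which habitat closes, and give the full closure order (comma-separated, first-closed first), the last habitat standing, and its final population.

Round 1: Ashgrove=24 Cedarfen=17 Dunmere=22 Elkhorn=8 Hollowpine=16 → close Ashgrove (overflow 18)
  24÷4 = 6 each, +1 to first 0
Round 2: Cedarfen=23 Dunmere=28 Elkhorn=14 Hollowpine=22 → close Dunmere (overflow 17)
  28÷3 = 9 each, +1 to first 1
Round 3: Cedarfen=33 Elkhorn=23 Hollowpine=31 → close Hollowpine (overflow 24)
  31÷2 = 15 each, +1 to first 1
Round 4: Cedarfen=49 Elkhorn=38 → close Cedarfen (overflow 34)
  49÷1 = 49 each, +1 to first 0

Closure order: Ashgrove, Dunmere, Hollowpine, Cedarfen
Last habitat: Elkhorn with 87 animals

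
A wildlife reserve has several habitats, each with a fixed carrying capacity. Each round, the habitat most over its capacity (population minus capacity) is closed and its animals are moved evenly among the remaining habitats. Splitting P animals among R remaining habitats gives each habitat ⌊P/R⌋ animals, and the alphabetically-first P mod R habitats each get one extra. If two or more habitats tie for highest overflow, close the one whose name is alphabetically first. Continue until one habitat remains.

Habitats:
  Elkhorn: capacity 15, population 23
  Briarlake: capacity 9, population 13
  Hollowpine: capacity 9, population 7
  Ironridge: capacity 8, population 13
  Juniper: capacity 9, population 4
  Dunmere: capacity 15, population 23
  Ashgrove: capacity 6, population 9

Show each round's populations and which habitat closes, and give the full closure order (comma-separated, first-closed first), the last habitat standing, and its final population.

Closure order: Dunmere, Elkhorn, Briarlake, Ironridge, Ashgrove, Hollowpine
Last habitat: Juniper with 92 animals

Round 1: Ashgrove=9 Briarlake=13 Dunmere=23 Elkhorn=23 Hollowpine=7 Ironridge=13 Juniper=4 → close Dunmere (overflow 8)
  23÷6 = 3 each, +1 to first 5
Round 2: Ashgrove=13 Briarlake=17 Elkhorn=27 Hollowpine=11 Ironridge=17 Juniper=7 → close Elkhorn (overflow 12)
  27÷5 = 5 each, +1 to first 2
Round 3: Ashgrove=19 Briarlake=23 Hollowpine=16 Ironridge=22 Juniper=12 → close Briarlake (overflow 14)
  23÷4 = 5 each, +1 to first 3
Round 4: Ashgrove=25 Hollowpine=22 Ironridge=28 Juniper=17 → close Ironridge (overflow 20)
  28÷3 = 9 each, +1 to first 1
Round 5: Ashgrove=35 Hollowpine=31 Juniper=26 → close Ashgrove (overflow 29)
  35÷2 = 17 each, +1 to first 1
Round 6: Hollowpine=49 Juniper=43 → close Hollowpine (overflow 40)
  49÷1 = 49 each, +1 to first 0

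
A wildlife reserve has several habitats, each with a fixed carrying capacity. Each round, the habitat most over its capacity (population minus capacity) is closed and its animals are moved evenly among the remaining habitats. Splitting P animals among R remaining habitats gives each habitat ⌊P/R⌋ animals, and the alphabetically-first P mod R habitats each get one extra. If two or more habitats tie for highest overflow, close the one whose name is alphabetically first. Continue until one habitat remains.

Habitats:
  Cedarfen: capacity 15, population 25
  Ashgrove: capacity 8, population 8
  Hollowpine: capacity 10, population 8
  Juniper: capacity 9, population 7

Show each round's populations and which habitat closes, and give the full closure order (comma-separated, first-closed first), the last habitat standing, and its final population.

Round 1: Ashgrove=8 Cedarfen=25 Hollowpine=8 Juniper=7 → close Cedarfen (overflow 10)
  25÷3 = 8 each, +1 to first 1
Round 2: Ashgrove=17 Hollowpine=16 Juniper=15 → close Ashgrove (overflow 9)
  17÷2 = 8 each, +1 to first 1
Round 3: Hollowpine=25 Juniper=23 → close Hollowpine (overflow 15)
  25÷1 = 25 each, +1 to first 0

Closure order: Cedarfen, Ashgrove, Hollowpine
Last habitat: Juniper with 48 animals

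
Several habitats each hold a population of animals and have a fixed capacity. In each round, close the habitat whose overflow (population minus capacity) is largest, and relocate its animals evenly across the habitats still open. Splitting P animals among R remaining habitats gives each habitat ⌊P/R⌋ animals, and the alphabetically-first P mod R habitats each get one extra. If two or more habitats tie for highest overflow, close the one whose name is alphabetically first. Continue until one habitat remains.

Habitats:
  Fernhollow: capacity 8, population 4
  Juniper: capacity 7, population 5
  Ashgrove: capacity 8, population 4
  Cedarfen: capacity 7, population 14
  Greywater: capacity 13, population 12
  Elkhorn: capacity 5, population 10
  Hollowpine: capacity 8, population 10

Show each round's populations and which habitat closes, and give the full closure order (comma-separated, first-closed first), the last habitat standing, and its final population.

Round 1: Ashgrove=4 Cedarfen=14 Elkhorn=10 Fernhollow=4 Greywater=12 Hollowpine=10 Juniper=5 → close Cedarfen (overflow 7)
  14÷6 = 2 each, +1 to first 2
Round 2: Ashgrove=7 Elkhorn=13 Fernhollow=6 Greywater=14 Hollowpine=12 Juniper=7 → close Elkhorn (overflow 8)
  13÷5 = 2 each, +1 to first 3
Round 3: Ashgrove=10 Fernhollow=9 Greywater=17 Hollowpine=14 Juniper=9 → close Hollowpine (overflow 6)
  14÷4 = 3 each, +1 to first 2
Round 4: Ashgrove=14 Fernhollow=13 Greywater=20 Juniper=12 → close Greywater (overflow 7)
  20÷3 = 6 each, +1 to first 2
Round 5: Ashgrove=21 Fernhollow=20 Juniper=18 → close Ashgrove (overflow 13)
  21÷2 = 10 each, +1 to first 1
Round 6: Fernhollow=31 Juniper=28 → close Fernhollow (overflow 23)
  31÷1 = 31 each, +1 to first 0

Closure order: Cedarfen, Elkhorn, Hollowpine, Greywater, Ashgrove, Fernhollow
Last habitat: Juniper with 59 animals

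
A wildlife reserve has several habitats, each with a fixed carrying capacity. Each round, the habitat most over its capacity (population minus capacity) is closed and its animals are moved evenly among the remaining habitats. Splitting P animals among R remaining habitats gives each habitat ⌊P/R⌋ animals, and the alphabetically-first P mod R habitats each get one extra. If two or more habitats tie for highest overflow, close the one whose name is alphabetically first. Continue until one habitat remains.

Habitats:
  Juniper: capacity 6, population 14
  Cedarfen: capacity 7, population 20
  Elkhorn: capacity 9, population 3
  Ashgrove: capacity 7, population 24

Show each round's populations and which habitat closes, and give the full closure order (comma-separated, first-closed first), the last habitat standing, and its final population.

Round 1: Ashgrove=24 Cedarfen=20 Elkhorn=3 Juniper=14 → close Ashgrove (overflow 17)
  24÷3 = 8 each, +1 to first 0
Round 2: Cedarfen=28 Elkhorn=11 Juniper=22 → close Cedarfen (overflow 21)
  28÷2 = 14 each, +1 to first 0
Round 3: Elkhorn=25 Juniper=36 → close Juniper (overflow 30)
  36÷1 = 36 each, +1 to first 0

Closure order: Ashgrove, Cedarfen, Juniper
Last habitat: Elkhorn with 61 animals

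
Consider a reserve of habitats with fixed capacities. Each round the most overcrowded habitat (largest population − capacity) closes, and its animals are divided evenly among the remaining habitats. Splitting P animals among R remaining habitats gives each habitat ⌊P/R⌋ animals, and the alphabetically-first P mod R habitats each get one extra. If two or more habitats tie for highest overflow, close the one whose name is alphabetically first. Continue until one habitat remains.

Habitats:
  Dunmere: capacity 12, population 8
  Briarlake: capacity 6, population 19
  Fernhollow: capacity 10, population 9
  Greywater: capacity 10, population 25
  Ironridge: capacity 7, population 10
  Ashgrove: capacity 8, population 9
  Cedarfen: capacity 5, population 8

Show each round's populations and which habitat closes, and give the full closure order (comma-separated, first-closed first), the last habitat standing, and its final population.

Closure order: Greywater, Briarlake, Cedarfen, Ashgrove, Ironridge, Fernhollow
Last habitat: Dunmere with 88 animals

Round 1: Ashgrove=9 Briarlake=19 Cedarfen=8 Dunmere=8 Fernhollow=9 Greywater=25 Ironridge=10 → close Greywater (overflow 15)
  25÷6 = 4 each, +1 to first 1
Round 2: Ashgrove=14 Briarlake=23 Cedarfen=12 Dunmere=12 Fernhollow=13 Ironridge=14 → close Briarlake (overflow 17)
  23÷5 = 4 each, +1 to first 3
Round 3: Ashgrove=19 Cedarfen=17 Dunmere=17 Fernhollow=17 Ironridge=18 → close Cedarfen (overflow 12)
  17÷4 = 4 each, +1 to first 1
Round 4: Ashgrove=24 Dunmere=21 Fernhollow=21 Ironridge=22 → close Ashgrove (overflow 16)
  24÷3 = 8 each, +1 to first 0
Round 5: Dunmere=29 Fernhollow=29 Ironridge=30 → close Ironridge (overflow 23)
  30÷2 = 15 each, +1 to first 0
Round 6: Dunmere=44 Fernhollow=44 → close Fernhollow (overflow 34)
  44÷1 = 44 each, +1 to first 0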